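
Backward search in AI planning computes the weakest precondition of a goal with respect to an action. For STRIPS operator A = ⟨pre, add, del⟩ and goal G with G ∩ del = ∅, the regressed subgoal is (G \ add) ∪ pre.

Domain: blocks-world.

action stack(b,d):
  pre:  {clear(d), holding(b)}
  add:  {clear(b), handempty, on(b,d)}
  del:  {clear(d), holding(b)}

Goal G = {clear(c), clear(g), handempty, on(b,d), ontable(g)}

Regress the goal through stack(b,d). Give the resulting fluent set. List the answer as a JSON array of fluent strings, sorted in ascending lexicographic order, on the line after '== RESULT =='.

Regress:
  G ∩ del = {}  (empty — regression defined)
  G \ add = {clear(c), clear(g), handempty, on(b,d), ontable(g)} \ {clear(b), handempty, on(b,d)} = {clear(c), clear(g), ontable(g)}
  ∪ pre   = {clear(c), clear(g), ontable(g)} ∪ {clear(d), holding(b)}
          = {clear(c), clear(d), clear(g), holding(b), ontable(g)}

== RESULT ==
["clear(c)", "clear(d)", "clear(g)", "holding(b)", "ontable(g)"]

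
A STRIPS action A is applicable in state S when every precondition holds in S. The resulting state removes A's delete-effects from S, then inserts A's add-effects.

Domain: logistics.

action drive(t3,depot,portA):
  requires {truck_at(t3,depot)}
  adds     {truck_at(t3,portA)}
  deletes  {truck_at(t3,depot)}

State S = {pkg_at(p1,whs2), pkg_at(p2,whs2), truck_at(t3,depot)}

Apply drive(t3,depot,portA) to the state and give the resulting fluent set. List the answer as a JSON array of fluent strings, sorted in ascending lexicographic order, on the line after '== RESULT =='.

Progress:
  pre ⊆ S: {truck_at(t3,depot)} ⊆ S  — applicable
  S \ del = {pkg_at(p1,whs2), pkg_at(p2,whs2)}
  ∪ add   = {pkg_at(p1,whs2), pkg_at(p2,whs2), truck_at(t3,portA)}

== RESULT ==
["pkg_at(p1,whs2)", "pkg_at(p2,whs2)", "truck_at(t3,portA)"]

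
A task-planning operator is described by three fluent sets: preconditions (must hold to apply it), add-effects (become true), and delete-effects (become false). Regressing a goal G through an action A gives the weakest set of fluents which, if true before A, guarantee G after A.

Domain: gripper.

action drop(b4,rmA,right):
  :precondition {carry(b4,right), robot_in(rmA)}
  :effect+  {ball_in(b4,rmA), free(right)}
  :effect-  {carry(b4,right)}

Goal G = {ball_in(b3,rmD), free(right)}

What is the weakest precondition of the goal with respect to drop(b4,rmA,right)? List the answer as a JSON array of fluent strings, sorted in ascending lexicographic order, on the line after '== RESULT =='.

Compute (G \ add) ∪ pre:
  G ∩ del = {}  (empty — regression defined)
  G \ add = {ball_in(b3,rmD), free(right)} \ {ball_in(b4,rmA), free(right)} = {ball_in(b3,rmD)}
  ∪ pre   = {ball_in(b3,rmD)} ∪ {carry(b4,right), robot_in(rmA)}
          = {ball_in(b3,rmD), carry(b4,right), robot_in(rmA)}

== RESULT ==
["ball_in(b3,rmD)", "carry(b4,right)", "robot_in(rmA)"]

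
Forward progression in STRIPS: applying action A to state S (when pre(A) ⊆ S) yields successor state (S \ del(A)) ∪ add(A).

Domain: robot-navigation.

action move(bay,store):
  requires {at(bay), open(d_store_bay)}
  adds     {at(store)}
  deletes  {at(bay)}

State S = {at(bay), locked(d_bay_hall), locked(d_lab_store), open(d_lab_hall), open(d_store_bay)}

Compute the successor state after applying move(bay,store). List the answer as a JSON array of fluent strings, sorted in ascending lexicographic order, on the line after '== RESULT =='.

Progress:
  pre ⊆ S: {at(bay), open(d_store_bay)} ⊆ S  — applicable
  S \ del = {locked(d_bay_hall), locked(d_lab_store), open(d_lab_hall), open(d_store_bay)}
  ∪ add   = {at(store), locked(d_bay_hall), locked(d_lab_store), open(d_lab_hall), open(d_store_bay)}

== RESULT ==
["at(store)", "locked(d_bay_hall)", "locked(d_lab_store)", "open(d_lab_hall)", "open(d_store_bay)"]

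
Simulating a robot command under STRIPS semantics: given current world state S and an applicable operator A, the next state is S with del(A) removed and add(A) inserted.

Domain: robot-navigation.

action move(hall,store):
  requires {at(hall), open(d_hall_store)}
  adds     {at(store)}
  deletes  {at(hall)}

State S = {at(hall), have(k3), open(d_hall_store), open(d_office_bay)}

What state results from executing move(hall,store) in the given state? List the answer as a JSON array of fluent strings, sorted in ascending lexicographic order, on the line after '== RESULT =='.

Progress:
  pre ⊆ S: {at(hall), open(d_hall_store)} ⊆ S  — applicable
  S \ del = {have(k3), open(d_hall_store), open(d_office_bay)}
  ∪ add   = {at(store), have(k3), open(d_hall_store), open(d_office_bay)}

== RESULT ==
["at(store)", "have(k3)", "open(d_hall_store)", "open(d_office_bay)"]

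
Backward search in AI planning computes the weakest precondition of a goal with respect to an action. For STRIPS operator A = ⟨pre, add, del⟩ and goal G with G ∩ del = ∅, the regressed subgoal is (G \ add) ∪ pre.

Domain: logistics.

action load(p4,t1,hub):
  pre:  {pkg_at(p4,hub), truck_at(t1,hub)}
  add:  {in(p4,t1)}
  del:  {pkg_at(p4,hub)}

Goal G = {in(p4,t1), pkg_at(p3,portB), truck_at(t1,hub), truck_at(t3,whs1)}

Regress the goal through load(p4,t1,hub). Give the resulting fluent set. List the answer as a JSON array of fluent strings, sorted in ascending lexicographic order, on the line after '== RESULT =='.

Regress:
  G ∩ del = {}  (empty — regression defined)
  G \ add = {in(p4,t1), pkg_at(p3,portB), truck_at(t1,hub), truck_at(t3,whs1)} \ {in(p4,t1)} = {pkg_at(p3,portB), truck_at(t1,hub), truck_at(t3,whs1)}
  ∪ pre   = {pkg_at(p3,portB), truck_at(t1,hub), truck_at(t3,whs1)} ∪ {pkg_at(p4,hub), truck_at(t1,hub)}
          = {pkg_at(p3,portB), pkg_at(p4,hub), truck_at(t1,hub), truck_at(t3,whs1)}

== RESULT ==
["pkg_at(p3,portB)", "pkg_at(p4,hub)", "truck_at(t1,hub)", "truck_at(t3,whs1)"]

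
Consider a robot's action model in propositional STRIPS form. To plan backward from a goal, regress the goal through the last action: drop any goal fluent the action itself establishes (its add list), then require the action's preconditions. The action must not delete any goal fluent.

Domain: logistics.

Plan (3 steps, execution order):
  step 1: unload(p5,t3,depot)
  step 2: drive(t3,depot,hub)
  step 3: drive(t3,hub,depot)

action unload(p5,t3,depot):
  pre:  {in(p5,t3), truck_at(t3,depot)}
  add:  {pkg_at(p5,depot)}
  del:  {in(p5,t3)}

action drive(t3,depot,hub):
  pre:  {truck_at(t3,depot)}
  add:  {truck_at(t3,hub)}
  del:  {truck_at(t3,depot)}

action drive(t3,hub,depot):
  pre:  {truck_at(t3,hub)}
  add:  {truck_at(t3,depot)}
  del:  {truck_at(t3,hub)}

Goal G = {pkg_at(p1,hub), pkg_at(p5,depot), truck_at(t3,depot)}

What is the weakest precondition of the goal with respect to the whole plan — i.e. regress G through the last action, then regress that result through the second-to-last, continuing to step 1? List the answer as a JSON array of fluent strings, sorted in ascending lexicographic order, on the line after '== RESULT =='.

Regress step by step:
  through step 3 (drive(t3,hub,depot)): drop {truck_at(t3,depot)}, keep {pkg_at(p1,hub), pkg_at(p5,depot)}, require {truck_at(t3,hub)}
    → {pkg_at(p1,hub), pkg_at(p5,depot), truck_at(t3,hub)}
  through step 2 (drive(t3,depot,hub)): drop {truck_at(t3,hub)}, keep {pkg_at(p1,hub), pkg_at(p5,depot)}, require {truck_at(t3,depot)}
    → {pkg_at(p1,hub), pkg_at(p5,depot), truck_at(t3,depot)}
  through step 1 (unload(p5,t3,depot)): drop {pkg_at(p5,depot)}, keep {pkg_at(p1,hub), truck_at(t3,depot)}, require {in(p5,t3), truck_at(t3,depot)}
    → {in(p5,t3), pkg_at(p1,hub), truck_at(t3,depot)}

== RESULT ==
["in(p5,t3)", "pkg_at(p1,hub)", "truck_at(t3,depot)"]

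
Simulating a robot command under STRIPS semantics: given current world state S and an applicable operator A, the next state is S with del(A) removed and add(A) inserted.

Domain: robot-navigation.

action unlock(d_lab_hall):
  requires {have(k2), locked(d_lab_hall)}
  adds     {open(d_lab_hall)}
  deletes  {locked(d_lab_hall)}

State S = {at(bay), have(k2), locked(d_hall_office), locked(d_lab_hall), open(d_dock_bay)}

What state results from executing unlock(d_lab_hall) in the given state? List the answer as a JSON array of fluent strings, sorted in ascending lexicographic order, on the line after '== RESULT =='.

Progress:
  pre ⊆ S: {have(k2), locked(d_lab_hall)} ⊆ S  — applicable
  S \ del = {at(bay), have(k2), locked(d_hall_office), open(d_dock_bay)}
  ∪ add   = {at(bay), have(k2), locked(d_hall_office), open(d_dock_bay), open(d_lab_hall)}

== RESULT ==
["at(bay)", "have(k2)", "locked(d_hall_office)", "open(d_dock_bay)", "open(d_lab_hall)"]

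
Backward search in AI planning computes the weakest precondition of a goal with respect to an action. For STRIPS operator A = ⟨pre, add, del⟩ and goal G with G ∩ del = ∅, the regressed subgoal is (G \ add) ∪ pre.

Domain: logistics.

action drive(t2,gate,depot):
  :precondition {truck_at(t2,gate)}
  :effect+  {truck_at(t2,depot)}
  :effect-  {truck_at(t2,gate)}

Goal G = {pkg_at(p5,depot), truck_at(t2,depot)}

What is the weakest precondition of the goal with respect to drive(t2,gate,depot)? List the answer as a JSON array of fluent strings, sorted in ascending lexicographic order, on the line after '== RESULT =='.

Compute (G \ add) ∪ pre:
  G ∩ del = {}  (empty — regression defined)
  G \ add = {pkg_at(p5,depot), truck_at(t2,depot)} \ {truck_at(t2,depot)} = {pkg_at(p5,depot)}
  ∪ pre   = {pkg_at(p5,depot)} ∪ {truck_at(t2,gate)}
          = {pkg_at(p5,depot), truck_at(t2,gate)}

== RESULT ==
["pkg_at(p5,depot)", "truck_at(t2,gate)"]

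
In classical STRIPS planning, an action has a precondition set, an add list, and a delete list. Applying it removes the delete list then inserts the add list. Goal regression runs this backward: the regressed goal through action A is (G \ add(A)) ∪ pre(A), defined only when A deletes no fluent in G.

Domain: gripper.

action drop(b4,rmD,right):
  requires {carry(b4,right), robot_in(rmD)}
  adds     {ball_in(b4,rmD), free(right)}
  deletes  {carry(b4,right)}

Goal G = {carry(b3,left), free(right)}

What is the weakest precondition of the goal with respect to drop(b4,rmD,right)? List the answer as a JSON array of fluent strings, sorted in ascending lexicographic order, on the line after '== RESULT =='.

Compute (G \ add) ∪ pre:
  G ∩ del = {}  (empty — regression defined)
  G \ add = {carry(b3,left), free(right)} \ {ball_in(b4,rmD), free(right)} = {carry(b3,left)}
  ∪ pre   = {carry(b3,left)} ∪ {carry(b4,right), robot_in(rmD)}
          = {carry(b3,left), carry(b4,right), robot_in(rmD)}

== RESULT ==
["carry(b3,left)", "carry(b4,right)", "robot_in(rmD)"]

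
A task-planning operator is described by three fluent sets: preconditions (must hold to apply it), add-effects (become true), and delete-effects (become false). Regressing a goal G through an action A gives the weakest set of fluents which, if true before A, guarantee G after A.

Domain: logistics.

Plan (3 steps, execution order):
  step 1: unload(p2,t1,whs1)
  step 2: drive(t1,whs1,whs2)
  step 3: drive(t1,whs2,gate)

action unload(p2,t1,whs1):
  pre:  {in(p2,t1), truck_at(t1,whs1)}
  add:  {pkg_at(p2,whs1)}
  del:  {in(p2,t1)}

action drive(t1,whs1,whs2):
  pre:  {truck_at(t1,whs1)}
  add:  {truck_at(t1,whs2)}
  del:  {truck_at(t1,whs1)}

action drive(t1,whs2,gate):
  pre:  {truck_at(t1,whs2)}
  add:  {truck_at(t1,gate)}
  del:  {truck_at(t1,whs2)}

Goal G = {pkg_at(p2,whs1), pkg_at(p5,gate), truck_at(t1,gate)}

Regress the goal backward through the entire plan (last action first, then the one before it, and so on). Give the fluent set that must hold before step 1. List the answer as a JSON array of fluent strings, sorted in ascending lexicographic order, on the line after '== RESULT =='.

Work backward from the goal:
  through step 3 (drive(t1,whs2,gate)): drop {truck_at(t1,gate)}, keep {pkg_at(p2,whs1), pkg_at(p5,gate)}, require {truck_at(t1,whs2)}
    → {pkg_at(p2,whs1), pkg_at(p5,gate), truck_at(t1,whs2)}
  through step 2 (drive(t1,whs1,whs2)): drop {truck_at(t1,whs2)}, keep {pkg_at(p2,whs1), pkg_at(p5,gate)}, require {truck_at(t1,whs1)}
    → {pkg_at(p2,whs1), pkg_at(p5,gate), truck_at(t1,whs1)}
  through step 1 (unload(p2,t1,whs1)): drop {pkg_at(p2,whs1)}, keep {pkg_at(p5,gate), truck_at(t1,whs1)}, require {in(p2,t1), truck_at(t1,whs1)}
    → {in(p2,t1), pkg_at(p5,gate), truck_at(t1,whs1)}

== RESULT ==
["in(p2,t1)", "pkg_at(p5,gate)", "truck_at(t1,whs1)"]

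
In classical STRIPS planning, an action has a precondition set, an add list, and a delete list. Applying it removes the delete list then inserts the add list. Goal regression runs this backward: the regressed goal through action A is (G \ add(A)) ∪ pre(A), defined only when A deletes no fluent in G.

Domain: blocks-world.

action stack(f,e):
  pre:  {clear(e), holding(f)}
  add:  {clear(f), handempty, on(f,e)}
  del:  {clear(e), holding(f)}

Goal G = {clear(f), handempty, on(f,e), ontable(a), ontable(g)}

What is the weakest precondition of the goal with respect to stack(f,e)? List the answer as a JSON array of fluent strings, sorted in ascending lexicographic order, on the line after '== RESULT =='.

Compute (G \ add) ∪ pre:
  G ∩ del = {}  (empty — regression defined)
  G \ add = {clear(f), handempty, on(f,e), ontable(a), ontable(g)} \ {clear(f), handempty, on(f,e)} = {ontable(a), ontable(g)}
  ∪ pre   = {ontable(a), ontable(g)} ∪ {clear(e), holding(f)}
          = {clear(e), holding(f), ontable(a), ontable(g)}

== RESULT ==
["clear(e)", "holding(f)", "ontable(a)", "ontable(g)"]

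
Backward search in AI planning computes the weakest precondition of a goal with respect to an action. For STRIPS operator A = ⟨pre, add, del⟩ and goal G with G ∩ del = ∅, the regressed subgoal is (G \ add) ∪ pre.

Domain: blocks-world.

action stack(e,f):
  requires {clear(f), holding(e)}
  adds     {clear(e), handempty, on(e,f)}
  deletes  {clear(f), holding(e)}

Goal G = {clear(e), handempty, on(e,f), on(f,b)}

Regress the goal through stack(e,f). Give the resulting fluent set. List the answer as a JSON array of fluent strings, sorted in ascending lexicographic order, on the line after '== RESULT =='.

Regress:
  G ∩ del = {}  (empty — regression defined)
  G \ add = {clear(e), handempty, on(e,f), on(f,b)} \ {clear(e), handempty, on(e,f)} = {on(f,b)}
  ∪ pre   = {on(f,b)} ∪ {clear(f), holding(e)}
          = {clear(f), holding(e), on(f,b)}

== RESULT ==
["clear(f)", "holding(e)", "on(f,b)"]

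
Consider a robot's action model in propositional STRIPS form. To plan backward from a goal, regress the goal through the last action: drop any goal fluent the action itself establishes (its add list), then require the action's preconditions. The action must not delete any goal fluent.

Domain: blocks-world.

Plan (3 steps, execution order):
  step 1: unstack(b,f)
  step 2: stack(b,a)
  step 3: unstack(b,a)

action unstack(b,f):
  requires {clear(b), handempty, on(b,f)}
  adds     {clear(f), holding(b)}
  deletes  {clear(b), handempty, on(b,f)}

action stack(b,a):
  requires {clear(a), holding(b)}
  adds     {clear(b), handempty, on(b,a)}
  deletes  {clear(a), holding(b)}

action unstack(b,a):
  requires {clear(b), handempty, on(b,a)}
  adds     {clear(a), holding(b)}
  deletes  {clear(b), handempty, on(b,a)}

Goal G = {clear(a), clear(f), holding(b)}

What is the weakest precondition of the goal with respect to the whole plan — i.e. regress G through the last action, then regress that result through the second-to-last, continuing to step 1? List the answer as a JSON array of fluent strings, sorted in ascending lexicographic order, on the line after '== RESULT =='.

Work backward from the goal:
  through step 3 (unstack(b,a)): drop {clear(a), holding(b)}, keep {clear(f)}, require {clear(b), handempty, on(b,a)}
    → {clear(b), clear(f), handempty, on(b,a)}
  through step 2 (stack(b,a)): drop {clear(b), handempty, on(b,a)}, keep {clear(f)}, require {clear(a), holding(b)}
    → {clear(a), clear(f), holding(b)}
  through step 1 (unstack(b,f)): drop {clear(f), holding(b)}, keep {clear(a)}, require {clear(b), handempty, on(b,f)}
    → {clear(a), clear(b), handempty, on(b,f)}

== RESULT ==
["clear(a)", "clear(b)", "handempty", "on(b,f)"]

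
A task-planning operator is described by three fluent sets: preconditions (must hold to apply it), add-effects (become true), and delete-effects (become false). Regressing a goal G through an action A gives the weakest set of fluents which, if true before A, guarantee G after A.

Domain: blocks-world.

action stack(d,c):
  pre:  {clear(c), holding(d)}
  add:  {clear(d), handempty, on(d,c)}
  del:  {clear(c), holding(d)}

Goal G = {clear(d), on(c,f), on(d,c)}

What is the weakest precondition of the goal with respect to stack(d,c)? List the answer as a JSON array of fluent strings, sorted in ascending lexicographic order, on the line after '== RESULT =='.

Compute (G \ add) ∪ pre:
  G ∩ del = {}  (empty — regression defined)
  G \ add = {clear(d), on(c,f), on(d,c)} \ {clear(d), handempty, on(d,c)} = {on(c,f)}
  ∪ pre   = {on(c,f)} ∪ {clear(c), holding(d)}
          = {clear(c), holding(d), on(c,f)}

== RESULT ==
["clear(c)", "holding(d)", "on(c,f)"]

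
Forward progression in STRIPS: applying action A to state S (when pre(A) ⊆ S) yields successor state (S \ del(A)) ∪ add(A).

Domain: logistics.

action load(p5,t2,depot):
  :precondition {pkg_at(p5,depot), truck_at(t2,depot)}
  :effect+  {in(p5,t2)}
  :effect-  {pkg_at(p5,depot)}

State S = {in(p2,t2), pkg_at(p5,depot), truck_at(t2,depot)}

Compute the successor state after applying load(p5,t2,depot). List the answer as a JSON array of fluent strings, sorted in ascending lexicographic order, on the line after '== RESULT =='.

Progress:
  pre ⊆ S: {pkg_at(p5,depot), truck_at(t2,depot)} ⊆ S  — applicable
  S \ del = {in(p2,t2), truck_at(t2,depot)}
  ∪ add   = {in(p2,t2), in(p5,t2), truck_at(t2,depot)}

== RESULT ==
["in(p2,t2)", "in(p5,t2)", "truck_at(t2,depot)"]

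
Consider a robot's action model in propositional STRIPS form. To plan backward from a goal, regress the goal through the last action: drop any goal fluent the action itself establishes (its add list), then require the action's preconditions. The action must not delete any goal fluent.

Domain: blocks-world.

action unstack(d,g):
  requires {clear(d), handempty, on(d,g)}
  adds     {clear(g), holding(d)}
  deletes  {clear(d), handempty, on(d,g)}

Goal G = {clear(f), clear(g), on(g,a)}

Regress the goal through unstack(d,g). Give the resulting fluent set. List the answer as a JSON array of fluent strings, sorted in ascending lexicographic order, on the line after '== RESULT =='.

Compute (G \ add) ∪ pre:
  G ∩ del = {}  (empty — regression defined)
  G \ add = {clear(f), clear(g), on(g,a)} \ {clear(g), holding(d)} = {clear(f), on(g,a)}
  ∪ pre   = {clear(f), on(g,a)} ∪ {clear(d), handempty, on(d,g)}
          = {clear(d), clear(f), handempty, on(d,g), on(g,a)}

== RESULT ==
["clear(d)", "clear(f)", "handempty", "on(d,g)", "on(g,a)"]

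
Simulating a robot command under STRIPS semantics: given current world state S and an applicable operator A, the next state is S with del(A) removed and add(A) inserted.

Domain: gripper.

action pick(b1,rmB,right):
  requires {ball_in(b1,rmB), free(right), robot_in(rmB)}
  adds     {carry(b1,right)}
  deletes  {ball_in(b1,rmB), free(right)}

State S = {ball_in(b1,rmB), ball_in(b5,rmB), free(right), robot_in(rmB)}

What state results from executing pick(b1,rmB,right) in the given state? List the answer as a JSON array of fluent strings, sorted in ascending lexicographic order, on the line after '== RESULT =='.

Progress:
  pre ⊆ S: {ball_in(b1,rmB), free(right), robot_in(rmB)} ⊆ S  — applicable
  S \ del = {ball_in(b5,rmB), robot_in(rmB)}
  ∪ add   = {ball_in(b5,rmB), carry(b1,right), robot_in(rmB)}

== RESULT ==
["ball_in(b5,rmB)", "carry(b1,right)", "robot_in(rmB)"]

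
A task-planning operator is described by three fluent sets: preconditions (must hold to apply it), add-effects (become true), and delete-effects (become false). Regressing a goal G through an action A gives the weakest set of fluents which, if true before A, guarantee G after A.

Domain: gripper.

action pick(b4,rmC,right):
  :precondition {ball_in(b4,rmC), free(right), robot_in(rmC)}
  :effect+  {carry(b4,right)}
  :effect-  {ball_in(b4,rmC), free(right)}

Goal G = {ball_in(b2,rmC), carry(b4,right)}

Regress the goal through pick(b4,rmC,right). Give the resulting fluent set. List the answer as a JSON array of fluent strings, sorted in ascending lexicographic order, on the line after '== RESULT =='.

Regress:
  G ∩ del = {}  (empty — regression defined)
  G \ add = {ball_in(b2,rmC), carry(b4,right)} \ {carry(b4,right)} = {ball_in(b2,rmC)}
  ∪ pre   = {ball_in(b2,rmC)} ∪ {ball_in(b4,rmC), free(right), robot_in(rmC)}
          = {ball_in(b2,rmC), ball_in(b4,rmC), free(right), robot_in(rmC)}

== RESULT ==
["ball_in(b2,rmC)", "ball_in(b4,rmC)", "free(right)", "robot_in(rmC)"]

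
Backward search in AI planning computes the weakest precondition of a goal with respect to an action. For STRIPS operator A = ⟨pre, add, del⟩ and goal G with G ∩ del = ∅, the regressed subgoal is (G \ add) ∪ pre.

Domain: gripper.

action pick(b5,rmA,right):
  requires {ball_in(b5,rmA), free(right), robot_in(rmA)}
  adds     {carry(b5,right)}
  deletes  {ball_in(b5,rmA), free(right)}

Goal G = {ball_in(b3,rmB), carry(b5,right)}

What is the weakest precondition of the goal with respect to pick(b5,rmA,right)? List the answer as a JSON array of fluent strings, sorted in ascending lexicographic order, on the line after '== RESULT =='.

Regress:
  G ∩ del = {}  (empty — regression defined)
  G \ add = {ball_in(b3,rmB), carry(b5,right)} \ {carry(b5,right)} = {ball_in(b3,rmB)}
  ∪ pre   = {ball_in(b3,rmB)} ∪ {ball_in(b5,rmA), free(right), robot_in(rmA)}
          = {ball_in(b3,rmB), ball_in(b5,rmA), free(right), robot_in(rmA)}

== RESULT ==
["ball_in(b3,rmB)", "ball_in(b5,rmA)", "free(right)", "robot_in(rmA)"]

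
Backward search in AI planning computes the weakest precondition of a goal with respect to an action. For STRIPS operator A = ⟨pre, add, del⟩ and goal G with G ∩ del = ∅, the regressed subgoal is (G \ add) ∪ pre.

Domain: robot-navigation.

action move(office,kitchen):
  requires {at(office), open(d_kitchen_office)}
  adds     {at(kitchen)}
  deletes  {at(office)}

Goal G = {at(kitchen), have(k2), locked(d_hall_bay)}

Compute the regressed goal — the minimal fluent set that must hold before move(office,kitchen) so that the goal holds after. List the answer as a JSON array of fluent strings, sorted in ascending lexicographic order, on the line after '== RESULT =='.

Regress:
  G ∩ del = {}  (empty — regression defined)
  G \ add = {at(kitchen), have(k2), locked(d_hall_bay)} \ {at(kitchen)} = {have(k2), locked(d_hall_bay)}
  ∪ pre   = {have(k2), locked(d_hall_bay)} ∪ {at(office), open(d_kitchen_office)}
          = {at(office), have(k2), locked(d_hall_bay), open(d_kitchen_office)}

== RESULT ==
["at(office)", "have(k2)", "locked(d_hall_bay)", "open(d_kitchen_office)"]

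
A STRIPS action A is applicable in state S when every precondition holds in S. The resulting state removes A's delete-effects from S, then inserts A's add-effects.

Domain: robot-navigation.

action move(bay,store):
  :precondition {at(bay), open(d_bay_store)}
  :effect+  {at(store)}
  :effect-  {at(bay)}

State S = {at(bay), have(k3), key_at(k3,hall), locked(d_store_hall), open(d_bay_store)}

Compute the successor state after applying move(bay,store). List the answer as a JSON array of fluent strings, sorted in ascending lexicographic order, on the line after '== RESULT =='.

Compute (S \ del) ∪ add:
  pre ⊆ S: {at(bay), open(d_bay_store)} ⊆ S  — applicable
  S \ del = {have(k3), key_at(k3,hall), locked(d_store_hall), open(d_bay_store)}
  ∪ add   = {at(store), have(k3), key_at(k3,hall), locked(d_store_hall), open(d_bay_store)}

== RESULT ==
["at(store)", "have(k3)", "key_at(k3,hall)", "locked(d_store_hall)", "open(d_bay_store)"]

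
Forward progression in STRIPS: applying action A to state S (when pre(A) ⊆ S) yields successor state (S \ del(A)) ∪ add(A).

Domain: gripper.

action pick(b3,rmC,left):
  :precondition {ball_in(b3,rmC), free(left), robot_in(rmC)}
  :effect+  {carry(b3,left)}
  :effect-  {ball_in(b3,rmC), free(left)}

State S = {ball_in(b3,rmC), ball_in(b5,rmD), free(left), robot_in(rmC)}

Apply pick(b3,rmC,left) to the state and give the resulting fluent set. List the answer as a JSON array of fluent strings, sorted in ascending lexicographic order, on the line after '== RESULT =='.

Progress:
  pre ⊆ S: {ball_in(b3,rmC), free(left), robot_in(rmC)} ⊆ S  — applicable
  S \ del = {ball_in(b5,rmD), robot_in(rmC)}
  ∪ add   = {ball_in(b5,rmD), carry(b3,left), robot_in(rmC)}

== RESULT ==
["ball_in(b5,rmD)", "carry(b3,left)", "robot_in(rmC)"]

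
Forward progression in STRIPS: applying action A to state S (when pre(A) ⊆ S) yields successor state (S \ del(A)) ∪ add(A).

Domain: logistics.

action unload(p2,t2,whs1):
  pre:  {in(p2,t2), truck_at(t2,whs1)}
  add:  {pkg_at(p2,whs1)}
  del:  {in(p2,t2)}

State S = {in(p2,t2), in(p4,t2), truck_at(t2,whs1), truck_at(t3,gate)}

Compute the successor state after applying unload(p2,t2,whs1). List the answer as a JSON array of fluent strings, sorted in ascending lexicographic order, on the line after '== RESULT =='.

Progress:
  pre ⊆ S: {in(p2,t2), truck_at(t2,whs1)} ⊆ S  — applicable
  S \ del = {in(p4,t2), truck_at(t2,whs1), truck_at(t3,gate)}
  ∪ add   = {in(p4,t2), pkg_at(p2,whs1), truck_at(t2,whs1), truck_at(t3,gate)}

== RESULT ==
["in(p4,t2)", "pkg_at(p2,whs1)", "truck_at(t2,whs1)", "truck_at(t3,gate)"]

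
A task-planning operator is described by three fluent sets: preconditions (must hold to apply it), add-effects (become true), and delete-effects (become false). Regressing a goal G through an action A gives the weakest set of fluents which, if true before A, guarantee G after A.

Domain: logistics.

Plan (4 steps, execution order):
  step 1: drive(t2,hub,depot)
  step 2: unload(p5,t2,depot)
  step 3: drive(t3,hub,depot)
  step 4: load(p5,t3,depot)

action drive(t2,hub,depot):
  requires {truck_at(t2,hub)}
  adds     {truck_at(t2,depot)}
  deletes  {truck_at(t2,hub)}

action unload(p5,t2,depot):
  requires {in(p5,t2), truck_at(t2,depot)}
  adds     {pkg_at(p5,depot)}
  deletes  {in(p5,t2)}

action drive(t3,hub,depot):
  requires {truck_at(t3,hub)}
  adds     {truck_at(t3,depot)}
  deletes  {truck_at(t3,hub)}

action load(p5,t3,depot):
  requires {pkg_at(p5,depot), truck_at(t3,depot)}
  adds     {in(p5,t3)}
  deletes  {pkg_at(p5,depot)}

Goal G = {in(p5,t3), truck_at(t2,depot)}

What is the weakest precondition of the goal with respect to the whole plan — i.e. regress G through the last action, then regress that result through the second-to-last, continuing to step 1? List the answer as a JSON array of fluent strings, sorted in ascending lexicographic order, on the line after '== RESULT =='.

Regress step by step:
  through step 4 (load(p5,t3,depot)): drop {in(p5,t3)}, keep {truck_at(t2,depot)}, require {pkg_at(p5,depot), truck_at(t3,depot)}
    → {pkg_at(p5,depot), truck_at(t2,depot), truck_at(t3,depot)}
  through step 3 (drive(t3,hub,depot)): drop {truck_at(t3,depot)}, keep {pkg_at(p5,depot), truck_at(t2,depot)}, require {truck_at(t3,hub)}
    → {pkg_at(p5,depot), truck_at(t2,depot), truck_at(t3,hub)}
  through step 2 (unload(p5,t2,depot)): drop {pkg_at(p5,depot)}, keep {truck_at(t2,depot), truck_at(t3,hub)}, require {in(p5,t2), truck_at(t2,depot)}
    → {in(p5,t2), truck_at(t2,depot), truck_at(t3,hub)}
  through step 1 (drive(t2,hub,depot)): drop {truck_at(t2,depot)}, keep {in(p5,t2), truck_at(t3,hub)}, require {truck_at(t2,hub)}
    → {in(p5,t2), truck_at(t2,hub), truck_at(t3,hub)}

== RESULT ==
["in(p5,t2)", "truck_at(t2,hub)", "truck_at(t3,hub)"]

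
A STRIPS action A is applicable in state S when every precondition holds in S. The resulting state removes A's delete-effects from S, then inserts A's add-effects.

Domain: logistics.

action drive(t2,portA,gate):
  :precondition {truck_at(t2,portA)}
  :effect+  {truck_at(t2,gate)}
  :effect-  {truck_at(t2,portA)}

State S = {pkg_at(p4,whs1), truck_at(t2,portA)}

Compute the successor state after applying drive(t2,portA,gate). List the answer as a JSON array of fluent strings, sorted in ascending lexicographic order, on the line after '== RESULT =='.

Compute (S \ del) ∪ add:
  pre ⊆ S: {truck_at(t2,portA)} ⊆ S  — applicable
  S \ del = {pkg_at(p4,whs1)}
  ∪ add   = {pkg_at(p4,whs1), truck_at(t2,gate)}

== RESULT ==
["pkg_at(p4,whs1)", "truck_at(t2,gate)"]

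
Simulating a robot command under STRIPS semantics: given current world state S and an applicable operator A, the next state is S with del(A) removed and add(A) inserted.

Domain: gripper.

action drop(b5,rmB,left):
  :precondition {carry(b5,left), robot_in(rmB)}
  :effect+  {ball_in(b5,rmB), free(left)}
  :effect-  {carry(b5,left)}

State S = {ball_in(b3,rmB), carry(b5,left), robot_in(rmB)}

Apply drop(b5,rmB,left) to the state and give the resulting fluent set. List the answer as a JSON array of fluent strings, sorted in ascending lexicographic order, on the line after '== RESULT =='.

Compute (S \ del) ∪ add:
  pre ⊆ S: {carry(b5,left), robot_in(rmB)} ⊆ S  — applicable
  S \ del = {ball_in(b3,rmB), robot_in(rmB)}
  ∪ add   = {ball_in(b3,rmB), ball_in(b5,rmB), free(left), robot_in(rmB)}

== RESULT ==
["ball_in(b3,rmB)", "ball_in(b5,rmB)", "free(left)", "robot_in(rmB)"]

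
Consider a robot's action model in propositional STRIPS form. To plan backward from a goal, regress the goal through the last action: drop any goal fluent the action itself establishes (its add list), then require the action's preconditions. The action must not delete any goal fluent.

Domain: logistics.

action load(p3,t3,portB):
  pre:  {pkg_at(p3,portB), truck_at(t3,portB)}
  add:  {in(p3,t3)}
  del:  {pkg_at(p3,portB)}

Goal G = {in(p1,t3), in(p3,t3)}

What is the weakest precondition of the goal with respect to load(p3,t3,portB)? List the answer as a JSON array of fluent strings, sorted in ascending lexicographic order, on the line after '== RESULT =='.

Regress:
  G ∩ del = {}  (empty — regression defined)
  G \ add = {in(p1,t3), in(p3,t3)} \ {in(p3,t3)} = {in(p1,t3)}
  ∪ pre   = {in(p1,t3)} ∪ {pkg_at(p3,portB), truck_at(t3,portB)}
          = {in(p1,t3), pkg_at(p3,portB), truck_at(t3,portB)}

== RESULT ==
["in(p1,t3)", "pkg_at(p3,portB)", "truck_at(t3,portB)"]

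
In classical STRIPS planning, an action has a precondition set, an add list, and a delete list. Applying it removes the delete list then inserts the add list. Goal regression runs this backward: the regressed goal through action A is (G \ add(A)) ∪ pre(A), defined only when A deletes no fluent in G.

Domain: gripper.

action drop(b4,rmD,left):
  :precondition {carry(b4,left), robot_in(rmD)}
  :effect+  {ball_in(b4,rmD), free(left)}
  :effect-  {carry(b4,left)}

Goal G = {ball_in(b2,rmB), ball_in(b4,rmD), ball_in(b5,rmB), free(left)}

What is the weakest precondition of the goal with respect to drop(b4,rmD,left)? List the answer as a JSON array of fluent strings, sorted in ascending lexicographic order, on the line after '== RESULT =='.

Compute (G \ add) ∪ pre:
  G ∩ del = {}  (empty — regression defined)
  G \ add = {ball_in(b2,rmB), ball_in(b4,rmD), ball_in(b5,rmB), free(left)} \ {ball_in(b4,rmD), free(left)} = {ball_in(b2,rmB), ball_in(b5,rmB)}
  ∪ pre   = {ball_in(b2,rmB), ball_in(b5,rmB)} ∪ {carry(b4,left), robot_in(rmD)}
          = {ball_in(b2,rmB), ball_in(b5,rmB), carry(b4,left), robot_in(rmD)}

== RESULT ==
["ball_in(b2,rmB)", "ball_in(b5,rmB)", "carry(b4,left)", "robot_in(rmD)"]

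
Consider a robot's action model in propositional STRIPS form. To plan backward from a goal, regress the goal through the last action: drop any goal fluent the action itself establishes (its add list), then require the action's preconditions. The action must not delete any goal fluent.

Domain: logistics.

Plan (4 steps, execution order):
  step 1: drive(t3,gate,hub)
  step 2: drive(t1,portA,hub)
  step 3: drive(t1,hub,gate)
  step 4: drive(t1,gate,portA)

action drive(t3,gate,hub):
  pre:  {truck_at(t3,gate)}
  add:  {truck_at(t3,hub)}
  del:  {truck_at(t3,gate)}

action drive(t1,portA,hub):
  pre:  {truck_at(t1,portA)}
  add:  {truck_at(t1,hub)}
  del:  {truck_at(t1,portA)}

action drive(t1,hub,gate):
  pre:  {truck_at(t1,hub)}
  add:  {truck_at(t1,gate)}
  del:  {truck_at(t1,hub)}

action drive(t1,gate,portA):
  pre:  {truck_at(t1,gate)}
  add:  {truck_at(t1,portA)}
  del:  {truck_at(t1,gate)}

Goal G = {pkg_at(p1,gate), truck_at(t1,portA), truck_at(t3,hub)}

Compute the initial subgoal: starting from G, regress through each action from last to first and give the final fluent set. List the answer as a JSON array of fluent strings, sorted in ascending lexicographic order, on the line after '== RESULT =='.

Work backward from the goal:
  through step 4 (drive(t1,gate,portA)): drop {truck_at(t1,portA)}, keep {pkg_at(p1,gate), truck_at(t3,hub)}, require {truck_at(t1,gate)}
    → {pkg_at(p1,gate), truck_at(t1,gate), truck_at(t3,hub)}
  through step 3 (drive(t1,hub,gate)): drop {truck_at(t1,gate)}, keep {pkg_at(p1,gate), truck_at(t3,hub)}, require {truck_at(t1,hub)}
    → {pkg_at(p1,gate), truck_at(t1,hub), truck_at(t3,hub)}
  through step 2 (drive(t1,portA,hub)): drop {truck_at(t1,hub)}, keep {pkg_at(p1,gate), truck_at(t3,hub)}, require {truck_at(t1,portA)}
    → {pkg_at(p1,gate), truck_at(t1,portA), truck_at(t3,hub)}
  through step 1 (drive(t3,gate,hub)): drop {truck_at(t3,hub)}, keep {pkg_at(p1,gate), truck_at(t1,portA)}, require {truck_at(t3,gate)}
    → {pkg_at(p1,gate), truck_at(t1,portA), truck_at(t3,gate)}

== RESULT ==
["pkg_at(p1,gate)", "truck_at(t1,portA)", "truck_at(t3,gate)"]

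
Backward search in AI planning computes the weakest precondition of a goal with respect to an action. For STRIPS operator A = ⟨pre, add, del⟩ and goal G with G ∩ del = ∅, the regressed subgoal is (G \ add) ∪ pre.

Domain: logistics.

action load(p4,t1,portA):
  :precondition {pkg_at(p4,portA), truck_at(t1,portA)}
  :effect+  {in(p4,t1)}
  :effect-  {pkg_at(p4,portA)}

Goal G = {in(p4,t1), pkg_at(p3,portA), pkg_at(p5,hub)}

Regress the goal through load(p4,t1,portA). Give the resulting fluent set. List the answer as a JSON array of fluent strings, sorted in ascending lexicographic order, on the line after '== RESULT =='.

Regress:
  G ∩ del = {}  (empty — regression defined)
  G \ add = {in(p4,t1), pkg_at(p3,portA), pkg_at(p5,hub)} \ {in(p4,t1)} = {pkg_at(p3,portA), pkg_at(p5,hub)}
  ∪ pre   = {pkg_at(p3,portA), pkg_at(p5,hub)} ∪ {pkg_at(p4,portA), truck_at(t1,portA)}
          = {pkg_at(p3,portA), pkg_at(p4,portA), pkg_at(p5,hub), truck_at(t1,portA)}

== RESULT ==
["pkg_at(p3,portA)", "pkg_at(p4,portA)", "pkg_at(p5,hub)", "truck_at(t1,portA)"]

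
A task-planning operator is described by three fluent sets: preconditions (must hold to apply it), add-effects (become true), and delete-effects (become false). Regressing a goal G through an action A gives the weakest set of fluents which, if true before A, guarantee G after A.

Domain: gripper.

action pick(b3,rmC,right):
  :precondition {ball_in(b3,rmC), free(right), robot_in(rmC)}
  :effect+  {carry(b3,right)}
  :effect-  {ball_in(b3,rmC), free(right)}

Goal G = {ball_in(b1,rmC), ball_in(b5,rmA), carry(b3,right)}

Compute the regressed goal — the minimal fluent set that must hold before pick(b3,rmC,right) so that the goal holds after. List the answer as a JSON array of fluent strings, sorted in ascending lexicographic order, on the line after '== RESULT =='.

Compute (G \ add) ∪ pre:
  G ∩ del = {}  (empty — regression defined)
  G \ add = {ball_in(b1,rmC), ball_in(b5,rmA), carry(b3,right)} \ {carry(b3,right)} = {ball_in(b1,rmC), ball_in(b5,rmA)}
  ∪ pre   = {ball_in(b1,rmC), ball_in(b5,rmA)} ∪ {ball_in(b3,rmC), free(right), robot_in(rmC)}
          = {ball_in(b1,rmC), ball_in(b3,rmC), ball_in(b5,rmA), free(right), robot_in(rmC)}

== RESULT ==
["ball_in(b1,rmC)", "ball_in(b3,rmC)", "ball_in(b5,rmA)", "free(right)", "robot_in(rmC)"]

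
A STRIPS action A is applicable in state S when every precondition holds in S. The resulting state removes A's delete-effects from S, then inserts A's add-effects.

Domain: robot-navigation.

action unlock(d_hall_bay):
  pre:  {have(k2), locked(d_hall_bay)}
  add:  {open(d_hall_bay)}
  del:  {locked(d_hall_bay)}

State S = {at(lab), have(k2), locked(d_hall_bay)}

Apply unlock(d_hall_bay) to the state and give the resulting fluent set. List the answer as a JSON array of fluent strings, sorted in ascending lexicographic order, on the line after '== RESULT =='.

Progress:
  pre ⊆ S: {have(k2), locked(d_hall_bay)} ⊆ S  — applicable
  S \ del = {at(lab), have(k2)}
  ∪ add   = {at(lab), have(k2), open(d_hall_bay)}

== RESULT ==
["at(lab)", "have(k2)", "open(d_hall_bay)"]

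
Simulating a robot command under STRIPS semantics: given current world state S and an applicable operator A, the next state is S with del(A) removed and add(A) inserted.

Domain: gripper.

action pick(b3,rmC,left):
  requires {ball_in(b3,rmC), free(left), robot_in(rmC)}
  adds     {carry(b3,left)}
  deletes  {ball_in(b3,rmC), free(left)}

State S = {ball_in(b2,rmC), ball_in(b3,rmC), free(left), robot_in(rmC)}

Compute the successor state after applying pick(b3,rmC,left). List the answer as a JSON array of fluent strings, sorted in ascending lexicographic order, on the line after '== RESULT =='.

Compute (S \ del) ∪ add:
  pre ⊆ S: {ball_in(b3,rmC), free(left), robot_in(rmC)} ⊆ S  — applicable
  S \ del = {ball_in(b2,rmC), robot_in(rmC)}
  ∪ add   = {ball_in(b2,rmC), carry(b3,left), robot_in(rmC)}

== RESULT ==
["ball_in(b2,rmC)", "carry(b3,left)", "robot_in(rmC)"]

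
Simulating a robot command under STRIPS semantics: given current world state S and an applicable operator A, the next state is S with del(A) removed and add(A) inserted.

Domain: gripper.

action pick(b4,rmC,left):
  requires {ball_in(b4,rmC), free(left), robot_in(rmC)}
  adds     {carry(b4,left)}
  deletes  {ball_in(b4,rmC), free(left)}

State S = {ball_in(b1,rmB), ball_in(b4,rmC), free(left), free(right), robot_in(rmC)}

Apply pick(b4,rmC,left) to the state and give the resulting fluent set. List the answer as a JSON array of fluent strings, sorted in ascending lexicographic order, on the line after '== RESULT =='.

Compute (S \ del) ∪ add:
  pre ⊆ S: {ball_in(b4,rmC), free(left), robot_in(rmC)} ⊆ S  — applicable
  S \ del = {ball_in(b1,rmB), free(right), robot_in(rmC)}
  ∪ add   = {ball_in(b1,rmB), carry(b4,left), free(right), robot_in(rmC)}

== RESULT ==
["ball_in(b1,rmB)", "carry(b4,left)", "free(right)", "robot_in(rmC)"]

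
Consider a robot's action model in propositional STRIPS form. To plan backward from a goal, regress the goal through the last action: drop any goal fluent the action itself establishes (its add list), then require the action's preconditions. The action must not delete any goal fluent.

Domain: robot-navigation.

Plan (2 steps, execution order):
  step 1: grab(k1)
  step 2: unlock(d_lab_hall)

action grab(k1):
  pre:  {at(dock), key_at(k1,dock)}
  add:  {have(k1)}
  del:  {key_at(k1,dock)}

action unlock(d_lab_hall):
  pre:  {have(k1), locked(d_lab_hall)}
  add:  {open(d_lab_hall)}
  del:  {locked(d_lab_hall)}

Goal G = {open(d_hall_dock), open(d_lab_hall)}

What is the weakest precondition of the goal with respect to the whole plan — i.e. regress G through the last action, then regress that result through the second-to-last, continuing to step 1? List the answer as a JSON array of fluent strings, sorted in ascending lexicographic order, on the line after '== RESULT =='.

Regress step by step:
  through step 2 (unlock(d_lab_hall)): drop {open(d_lab_hall)}, keep {open(d_hall_dock)}, require {have(k1), locked(d_lab_hall)}
    → {have(k1), locked(d_lab_hall), open(d_hall_dock)}
  through step 1 (grab(k1)): drop {have(k1)}, keep {locked(d_lab_hall), open(d_hall_dock)}, require {at(dock), key_at(k1,dock)}
    → {at(dock), key_at(k1,dock), locked(d_lab_hall), open(d_hall_dock)}

== RESULT ==
["at(dock)", "key_at(k1,dock)", "locked(d_lab_hall)", "open(d_hall_dock)"]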